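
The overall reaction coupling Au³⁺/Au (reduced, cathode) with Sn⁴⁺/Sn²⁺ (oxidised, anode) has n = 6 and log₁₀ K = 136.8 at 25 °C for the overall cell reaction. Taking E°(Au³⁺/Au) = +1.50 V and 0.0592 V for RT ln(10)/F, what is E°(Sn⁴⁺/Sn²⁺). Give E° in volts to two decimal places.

E°cell = (0.0592/n)·log K = (0.0592/6)(136.8) = +1.350 V.
Since Au³⁺/Au is the cathode and Sn⁴⁺/Sn²⁺ the anode, E°cell = E°(Au³⁺/Au) − E°(Sn⁴⁺/Sn²⁺).
So E°(Sn⁴⁺/Sn²⁺) = E°(Au³⁺/Au) − E°cell = (+1.50) − (+1.350) = +0.15 V.

+0.15 V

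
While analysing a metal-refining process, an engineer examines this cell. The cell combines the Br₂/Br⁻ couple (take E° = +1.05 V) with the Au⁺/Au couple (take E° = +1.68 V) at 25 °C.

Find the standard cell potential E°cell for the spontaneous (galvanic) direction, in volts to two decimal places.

+0.63 V

The Au⁺/Au couple has the higher reduction potential, so it is the cathode; Br₂/Br⁻ is oxidised at the anode.
E°cell = E°(cathode) − E°(anode) = (+1.68) − (+1.05) = +0.63 V.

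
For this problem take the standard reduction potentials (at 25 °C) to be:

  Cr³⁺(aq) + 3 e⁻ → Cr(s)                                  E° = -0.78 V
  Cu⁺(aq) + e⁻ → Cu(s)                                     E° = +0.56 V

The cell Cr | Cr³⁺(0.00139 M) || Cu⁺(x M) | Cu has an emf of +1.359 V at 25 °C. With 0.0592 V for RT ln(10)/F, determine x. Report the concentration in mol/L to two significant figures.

0.23 M

Cu⁺/Cu is the cathode, Cr³⁺/Cr the anode: E°cell = +1.34 V, n = 3.
Overall reaction: 3 Cu⁺(aq) + Cr(s) → 3 Cu(s) + Cr³⁺(aq); Q = [Cr³⁺]^1/[Cu⁺]^3.
From E = E° − (0.0592/n) log Q: log Q = (E° − E)·n/0.0592 = (+1.34 − (+1.359))·3/0.0592 = -0.9628.
So 3·log[Cu⁺] = 1·log(0.00139) − log Q = -2.8570 − (-0.9628) = -1.8942; log[Cu⁺] = -1.8942 / 3 = -0.6314; [Cu⁺] = 10^(-0.6314) ≈ 0.23 M.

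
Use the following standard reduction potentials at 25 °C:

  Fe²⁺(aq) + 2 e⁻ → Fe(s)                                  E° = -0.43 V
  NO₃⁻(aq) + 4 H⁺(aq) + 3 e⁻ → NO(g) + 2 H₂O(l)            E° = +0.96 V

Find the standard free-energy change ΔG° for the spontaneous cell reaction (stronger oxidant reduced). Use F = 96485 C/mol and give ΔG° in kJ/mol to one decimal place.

-804.7 kJ/mol

NO₃⁻/NO (E° = +0.96 V) is the cathode; Fe²⁺/Fe (E° = -0.43 V) is the anode, so E°cell = +1.39 V.
Balancing electrons gives n = 6 (lcm of 3 and 2).
ΔG° = −nFE° = −(6)(96485)(+1.39) = -804,685 J = -804.7 kJ/mol.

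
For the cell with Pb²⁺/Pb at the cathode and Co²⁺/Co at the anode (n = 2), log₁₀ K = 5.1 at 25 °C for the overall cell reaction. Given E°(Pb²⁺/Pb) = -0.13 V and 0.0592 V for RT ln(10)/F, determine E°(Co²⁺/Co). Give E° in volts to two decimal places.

E°cell = (0.0592/n)·log K = (0.0592/2)(5.1) = +0.151 V.
Since Pb²⁺/Pb is the cathode and Co²⁺/Co the anode, E°cell = E°(Pb²⁺/Pb) − E°(Co²⁺/Co).
So E°(Co²⁺/Co) = E°(Pb²⁺/Pb) − E°cell = (-0.13) − (+0.151) = -0.28 V.

-0.28 V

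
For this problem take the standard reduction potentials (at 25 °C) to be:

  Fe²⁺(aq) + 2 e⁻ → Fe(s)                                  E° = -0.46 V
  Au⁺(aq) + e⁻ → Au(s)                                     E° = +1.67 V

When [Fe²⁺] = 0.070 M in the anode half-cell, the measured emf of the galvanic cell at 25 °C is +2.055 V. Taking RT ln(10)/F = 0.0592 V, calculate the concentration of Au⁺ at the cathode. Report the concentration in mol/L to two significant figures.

0.014 M

Au⁺/Au is the cathode, Fe²⁺/Fe the anode: E°cell = +2.13 V, n = 2.
Overall reaction: 2 Au⁺(aq) + Fe(s) → 2 Au(s) + Fe²⁺(aq); Q = [Fe²⁺]^1/[Au⁺]^2.
From E = E° − (0.0592/n) log Q: log Q = (E° − E)·n/0.0592 = (+2.13 − (+2.055))·2/0.0592 = 2.5338.
So 2·log[Au⁺] = 1·log(0.07) − log Q = -1.1549 − (2.5338) = -3.6887; log[Au⁺] = -3.6887 / 2 = -1.8443; [Au⁺] = 10^(-1.8443) ≈ 0.014 M.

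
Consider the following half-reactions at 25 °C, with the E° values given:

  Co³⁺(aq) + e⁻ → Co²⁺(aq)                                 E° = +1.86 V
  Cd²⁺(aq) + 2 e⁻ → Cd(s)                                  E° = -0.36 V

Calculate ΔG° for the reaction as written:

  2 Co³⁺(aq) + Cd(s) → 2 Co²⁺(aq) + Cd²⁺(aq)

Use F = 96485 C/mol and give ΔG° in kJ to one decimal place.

As written, Co³⁺/Co²⁺ is reduced (cathode) and Cd²⁺/Cd is oxidised (anode), so E°cell = (+1.86) − (-0.36) = +2.22 V.
Balancing electrons gives n = 2.
ΔG° = −nFE° = −(2)(96485)(+2.22) = -428,393 J = -428.4 kJ.

-428.4 kJ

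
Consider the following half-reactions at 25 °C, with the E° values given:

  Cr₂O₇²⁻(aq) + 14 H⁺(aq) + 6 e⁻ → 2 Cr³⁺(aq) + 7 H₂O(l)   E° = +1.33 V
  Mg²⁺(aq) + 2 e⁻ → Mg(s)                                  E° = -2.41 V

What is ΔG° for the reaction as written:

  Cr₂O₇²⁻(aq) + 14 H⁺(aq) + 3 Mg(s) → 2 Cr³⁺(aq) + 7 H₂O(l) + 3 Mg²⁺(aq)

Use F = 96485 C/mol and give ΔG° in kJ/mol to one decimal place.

-2165.1 kJ/mol

As written, Cr₂O₇²⁻/Cr³⁺ is reduced (cathode) and Mg²⁺/Mg is oxidised (anode), so E°cell = (+1.33) − (-2.41) = +3.74 V.
Balancing electrons gives n = 6.
ΔG° = −nFE° = −(6)(96485)(+3.74) = -2,165,123 J = -2165.1 kJ/mol.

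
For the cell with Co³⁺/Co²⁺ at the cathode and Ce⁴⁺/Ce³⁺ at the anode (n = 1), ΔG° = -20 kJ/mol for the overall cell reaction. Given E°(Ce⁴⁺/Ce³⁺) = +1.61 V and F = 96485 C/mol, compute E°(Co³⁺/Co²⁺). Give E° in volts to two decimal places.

+1.82 V

E°cell = −ΔG°/(nF) = −(-20×10³)/((1)(96485)) = +0.207 V.
Since Co³⁺/Co²⁺ is the cathode and Ce⁴⁺/Ce³⁺ the anode, E°cell = E°(Co³⁺/Co²⁺) − E°(Ce⁴⁺/Ce³⁺).
So E°(Co³⁺/Co²⁺) = E°cell + E°(Ce⁴⁺/Ce³⁺) = +0.207 + (+1.61) = +1.82 V.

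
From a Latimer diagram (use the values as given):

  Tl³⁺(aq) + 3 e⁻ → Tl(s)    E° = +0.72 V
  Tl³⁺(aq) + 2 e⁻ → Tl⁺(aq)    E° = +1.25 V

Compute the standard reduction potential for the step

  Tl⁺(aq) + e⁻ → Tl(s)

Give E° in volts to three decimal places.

-0.340 V

Sequential free energies add, so n₃E°₃ = n₁E°₁ + n₂E°₂.
With n₃ = 3, and the known step contributing 2×(+1.25) V, the unknown satisfies 1·E° = 3×(+0.72) − 2×(+1.25) = -0.340.
E° = -0.340 / 1 = -0.340 V.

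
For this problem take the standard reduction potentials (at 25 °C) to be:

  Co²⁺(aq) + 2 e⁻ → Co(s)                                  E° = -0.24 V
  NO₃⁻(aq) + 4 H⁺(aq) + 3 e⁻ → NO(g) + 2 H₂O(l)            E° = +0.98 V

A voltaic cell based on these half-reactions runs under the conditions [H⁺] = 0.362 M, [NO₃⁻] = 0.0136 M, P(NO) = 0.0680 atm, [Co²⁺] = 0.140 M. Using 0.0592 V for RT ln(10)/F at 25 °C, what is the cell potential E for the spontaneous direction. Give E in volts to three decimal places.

+1.197 V

NO₃⁻/NO is the cathode (higher E°), Co²⁺/Co the anode: E°cell = +0.98 − (-0.24) = +1.22 V, n = 6.
Overall: 2 NO₃⁻(aq) + 8 H⁺(aq) + 3 Co(s) → 2 NO(g) + 4 H₂O(l) + 3 Co²⁺(aq)
Q = P(NO)^2·[Co²⁺]^3 / ([NO₃⁻]^2·[H⁺]^8); log Q = 2.367.
E = E° − (0.0592/n) log Q = +1.22 − (0.0592/6)(2.367) = +1.197 V.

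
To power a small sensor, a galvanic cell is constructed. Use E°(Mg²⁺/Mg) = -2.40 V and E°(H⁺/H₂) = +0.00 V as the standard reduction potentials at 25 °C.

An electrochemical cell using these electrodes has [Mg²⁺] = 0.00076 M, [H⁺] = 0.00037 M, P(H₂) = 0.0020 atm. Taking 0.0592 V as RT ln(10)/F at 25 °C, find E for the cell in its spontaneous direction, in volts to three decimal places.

+2.369 V

H⁺/H₂ is the cathode (higher E°), Mg²⁺/Mg the anode: E°cell = +0.00 − (-2.40) = +2.40 V, n = 2.
Overall: 2 H⁺(aq) + Mg(s) → H₂(g) + Mg²⁺(aq)
Q = P(H₂)·[Mg²⁺] / ([H⁺]^2); log Q = 1.045.
E = E° − (0.0592/n) log Q = +2.40 − (0.0592/2)(1.045) = +2.369 V.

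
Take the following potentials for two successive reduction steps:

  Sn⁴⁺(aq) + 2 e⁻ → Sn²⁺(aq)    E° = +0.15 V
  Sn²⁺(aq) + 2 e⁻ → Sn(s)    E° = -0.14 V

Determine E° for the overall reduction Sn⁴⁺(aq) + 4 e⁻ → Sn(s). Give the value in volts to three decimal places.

Standard free energies of sequential steps add: ΔG°₃ = ΔG°₁ + ΔG°₂, so n₃E°₃ = n₁E°₁ + n₂E°₂.
E°₃ = (2×+0.15 + 2×-0.14) / 4 = (+0.020) / 4 = +0.005 V.

+0.005 V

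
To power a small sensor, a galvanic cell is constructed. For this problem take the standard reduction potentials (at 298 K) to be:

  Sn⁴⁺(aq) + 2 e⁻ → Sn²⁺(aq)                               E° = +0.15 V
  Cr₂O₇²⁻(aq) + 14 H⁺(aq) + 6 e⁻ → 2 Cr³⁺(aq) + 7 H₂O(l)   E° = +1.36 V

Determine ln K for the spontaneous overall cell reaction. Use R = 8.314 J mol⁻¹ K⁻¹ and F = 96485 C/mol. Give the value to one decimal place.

282.7

Cathode: Cr₂O₇²⁻/Cr³⁺; anode: Sn⁴⁺/Sn²⁺. E°cell = (+1.36) − (+0.15) = +1.21 V, with n = 6.
ΔG° = −nFE° = −RT ln K, so ln K = nFE°/(RT) = (6)(96485)(+1.21) / ((8.314)(298)) = 282.729.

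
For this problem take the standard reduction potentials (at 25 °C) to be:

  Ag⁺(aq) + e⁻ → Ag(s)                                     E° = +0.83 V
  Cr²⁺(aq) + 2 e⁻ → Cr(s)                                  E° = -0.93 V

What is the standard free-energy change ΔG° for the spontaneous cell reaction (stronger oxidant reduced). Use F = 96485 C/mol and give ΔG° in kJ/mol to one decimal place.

Ag⁺/Ag (E° = +0.83 V) is the cathode; Cr²⁺/Cr (E° = -0.93 V) is the anode, so E°cell = +1.76 V.
Balancing electrons gives n = 2 (lcm of 1 and 2).
ΔG° = −nFE° = −(2)(96485)(+1.76) = -339,627 J = -339.6 kJ/mol.

-339.6 kJ/mol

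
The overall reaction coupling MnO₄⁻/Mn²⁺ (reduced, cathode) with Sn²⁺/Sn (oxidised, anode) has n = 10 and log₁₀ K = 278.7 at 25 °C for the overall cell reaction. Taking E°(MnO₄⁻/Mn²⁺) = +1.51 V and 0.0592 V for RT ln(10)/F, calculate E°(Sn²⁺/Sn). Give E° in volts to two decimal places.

E°cell = (0.0592/n)·log K = (0.0592/10)(278.7) = +1.650 V.
Since MnO₄⁻/Mn²⁺ is the cathode and Sn²⁺/Sn the anode, E°cell = E°(MnO₄⁻/Mn²⁺) − E°(Sn²⁺/Sn).
So E°(Sn²⁺/Sn) = E°(MnO₄⁻/Mn²⁺) − E°cell = (+1.51) − (+1.650) = -0.14 V.

-0.14 V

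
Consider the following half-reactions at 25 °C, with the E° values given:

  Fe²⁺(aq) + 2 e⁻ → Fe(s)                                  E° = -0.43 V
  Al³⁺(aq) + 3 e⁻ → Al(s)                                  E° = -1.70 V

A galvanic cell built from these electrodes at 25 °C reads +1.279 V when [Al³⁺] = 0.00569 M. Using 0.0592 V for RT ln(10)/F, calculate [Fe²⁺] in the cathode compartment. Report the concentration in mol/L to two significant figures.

0.064 M

Fe²⁺/Fe is the cathode, Al³⁺/Al the anode: E°cell = +1.27 V, n = 6.
Overall reaction: 3 Fe²⁺(aq) + 2 Al(s) → 3 Fe(s) + 2 Al³⁺(aq); Q = [Al³⁺]^2/[Fe²⁺]^3.
From E = E° − (0.0592/n) log Q: log Q = (E° − E)·n/0.0592 = (+1.27 − (+1.279))·6/0.0592 = -0.9122.
So 3·log[Fe²⁺] = 2·log(0.00569) − log Q = -4.4898 − (-0.9122) = -3.5776; log[Fe²⁺] = -3.5776 / 3 = -1.1925; [Fe²⁺] = 10^(-1.1925) ≈ 0.064 M.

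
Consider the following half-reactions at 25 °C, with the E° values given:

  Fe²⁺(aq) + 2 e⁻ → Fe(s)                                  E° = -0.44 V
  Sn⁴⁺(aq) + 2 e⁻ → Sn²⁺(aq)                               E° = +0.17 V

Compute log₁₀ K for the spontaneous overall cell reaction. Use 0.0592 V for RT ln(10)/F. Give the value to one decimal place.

Cathode: Sn⁴⁺/Sn²⁺; anode: Fe²⁺/Fe. E°cell = +0.61 V, n = 2.
log K = nE°cell / 0.0592 = (2)(+0.61) / 0.0592 = 20.6.

20.6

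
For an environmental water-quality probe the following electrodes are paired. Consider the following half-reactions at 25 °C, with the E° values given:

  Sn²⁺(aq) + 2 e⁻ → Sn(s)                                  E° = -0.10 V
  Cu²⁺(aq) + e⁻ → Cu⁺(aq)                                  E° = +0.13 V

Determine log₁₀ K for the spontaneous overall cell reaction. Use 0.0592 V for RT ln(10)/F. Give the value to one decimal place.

7.8

Cathode: Cu²⁺/Cu⁺; anode: Sn²⁺/Sn. E°cell = +0.23 V, n = 2.
log K = nE°cell / 0.0592 = (2)(+0.23) / 0.0592 = 7.8.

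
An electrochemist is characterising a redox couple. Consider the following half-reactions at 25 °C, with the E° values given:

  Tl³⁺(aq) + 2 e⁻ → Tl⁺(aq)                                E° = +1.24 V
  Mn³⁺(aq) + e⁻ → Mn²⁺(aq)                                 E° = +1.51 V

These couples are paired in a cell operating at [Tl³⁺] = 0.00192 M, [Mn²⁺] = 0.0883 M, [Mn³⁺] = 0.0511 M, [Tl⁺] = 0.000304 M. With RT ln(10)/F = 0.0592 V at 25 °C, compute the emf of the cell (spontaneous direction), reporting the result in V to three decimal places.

+0.232 V

Mn³⁺/Mn²⁺ is the cathode (higher E°), Tl³⁺/Tl⁺ the anode: E°cell = +1.51 − (+1.24) = +0.27 V, n = 2.
Overall: 2 Mn³⁺(aq) + Tl⁺(aq) → 2 Mn²⁺(aq) + Tl³⁺(aq)
Q = [Mn²⁺]^2·[Tl³⁺] / ([Mn³⁺]^2·[Tl⁺]); log Q = 1.276.
E = E° − (0.0592/n) log Q = +0.27 − (0.0592/2)(1.276) = +0.232 V.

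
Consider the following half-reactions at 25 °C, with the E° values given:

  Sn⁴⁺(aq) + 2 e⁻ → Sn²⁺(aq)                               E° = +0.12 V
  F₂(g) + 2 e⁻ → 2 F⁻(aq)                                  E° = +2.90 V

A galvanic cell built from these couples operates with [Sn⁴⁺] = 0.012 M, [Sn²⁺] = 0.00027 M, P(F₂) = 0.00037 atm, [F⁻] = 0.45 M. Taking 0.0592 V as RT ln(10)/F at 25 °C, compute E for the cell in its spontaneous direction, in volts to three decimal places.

F₂/F⁻ is the cathode (higher E°), Sn⁴⁺/Sn²⁺ the anode: E°cell = +2.90 − (+0.12) = +2.78 V, n = 2.
Overall: F₂(g) + Sn²⁺(aq) → 2 F⁻(aq) + Sn⁴⁺(aq)
Q = [F⁻]^2·[Sn⁴⁺] / (P(F₂)·[Sn²⁺]); log Q = 4.386.
E = E° − (0.0592/n) log Q = +2.78 − (0.0592/2)(4.386) = +2.650 V.

+2.650 V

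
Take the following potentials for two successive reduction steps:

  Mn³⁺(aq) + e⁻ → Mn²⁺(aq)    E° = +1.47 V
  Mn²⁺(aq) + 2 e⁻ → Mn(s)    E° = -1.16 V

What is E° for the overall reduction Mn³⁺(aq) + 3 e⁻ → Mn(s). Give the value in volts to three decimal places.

-0.283 V

Adding the free-energy changes (−nFE°) of the two steps gives −n₃FE°₃ = −n₁FE°₁ − n₂FE°₂.
E°₃ = (1×+1.47 + 2×-1.16) / 3 = (-0.850) / 3 = -0.283 V.
Simply averaging or adding the two E° values would be wrong; the electron-weighted sum is required.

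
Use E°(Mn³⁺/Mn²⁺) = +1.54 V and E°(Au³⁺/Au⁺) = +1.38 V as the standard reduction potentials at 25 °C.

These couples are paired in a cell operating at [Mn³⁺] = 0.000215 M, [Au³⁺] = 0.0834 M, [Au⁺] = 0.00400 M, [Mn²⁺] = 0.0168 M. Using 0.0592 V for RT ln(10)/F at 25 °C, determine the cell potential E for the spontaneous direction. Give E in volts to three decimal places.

+0.009 V

Mn³⁺/Mn²⁺ is the cathode (higher E°), Au³⁺/Au⁺ the anode: E°cell = +1.54 − (+1.38) = +0.16 V, n = 2.
Overall: 2 Mn³⁺(aq) + Au⁺(aq) → 2 Mn²⁺(aq) + Au³⁺(aq)
Q = [Mn²⁺]^2·[Au³⁺] / ([Mn³⁺]^2·[Au⁺]); log Q = 5.105.
E = E° − (0.0592/n) log Q = +0.16 − (0.0592/2)(5.105) = +0.009 V.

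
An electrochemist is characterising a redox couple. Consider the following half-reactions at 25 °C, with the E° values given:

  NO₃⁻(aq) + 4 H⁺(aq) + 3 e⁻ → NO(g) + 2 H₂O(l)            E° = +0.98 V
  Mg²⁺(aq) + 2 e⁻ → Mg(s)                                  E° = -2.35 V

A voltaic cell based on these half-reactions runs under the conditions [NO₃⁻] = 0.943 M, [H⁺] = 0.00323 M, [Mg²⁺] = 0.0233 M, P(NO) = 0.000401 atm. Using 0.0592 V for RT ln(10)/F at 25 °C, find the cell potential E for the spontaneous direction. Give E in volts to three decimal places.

+3.248 V

NO₃⁻/NO is the cathode (higher E°), Mg²⁺/Mg the anode: E°cell = +0.98 − (-2.35) = +3.33 V, n = 6.
Overall: 2 NO₃⁻(aq) + 8 H⁺(aq) + 3 Mg(s) → 2 NO(g) + 4 H₂O(l) + 3 Mg²⁺(aq)
Q = P(NO)^2·[Mg²⁺]^3 / ([NO₃⁻]^2·[H⁺]^8); log Q = 8.286.
E = E° − (0.0592/n) log Q = +3.33 − (0.0592/6)(8.286) = +3.248 V.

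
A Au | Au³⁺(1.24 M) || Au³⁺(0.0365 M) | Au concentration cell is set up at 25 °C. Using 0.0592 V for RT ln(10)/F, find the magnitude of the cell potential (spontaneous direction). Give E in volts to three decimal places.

For a concentration cell E°cell = 0. The 1.24 M side is the cathode (reduction is favoured where [Au³⁺] is higher).
With n = 3, E = −(0.0592/3) log([Au³⁺]ₐₙ/[Au³⁺]꜀ₐₜ) = −(0.0592/3) log(0.0365/1.24) = −(0.0592/3)(-1.531) = +0.030 V.

+0.030 V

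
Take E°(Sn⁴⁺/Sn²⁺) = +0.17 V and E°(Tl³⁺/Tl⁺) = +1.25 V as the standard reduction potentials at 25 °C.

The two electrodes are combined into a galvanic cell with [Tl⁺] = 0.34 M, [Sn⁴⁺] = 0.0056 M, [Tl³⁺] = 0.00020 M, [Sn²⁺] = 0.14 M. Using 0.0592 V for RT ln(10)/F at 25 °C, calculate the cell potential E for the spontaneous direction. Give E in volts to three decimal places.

+1.026 V

Tl³⁺/Tl⁺ is the cathode (higher E°), Sn⁴⁺/Sn²⁺ the anode: E°cell = +1.25 − (+0.17) = +1.08 V, n = 2.
Overall: Tl³⁺(aq) + Sn²⁺(aq) → Tl⁺(aq) + Sn⁴⁺(aq)
Q = [Tl⁺]·[Sn⁴⁺] / ([Tl³⁺]·[Sn²⁺]); log Q = 1.833.
E = E° − (0.0592/n) log Q = +1.08 − (0.0592/2)(1.833) = +1.026 V.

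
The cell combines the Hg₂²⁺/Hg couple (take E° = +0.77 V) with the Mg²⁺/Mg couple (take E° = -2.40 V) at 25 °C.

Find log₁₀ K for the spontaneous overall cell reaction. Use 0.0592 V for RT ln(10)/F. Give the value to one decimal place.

107.1

Cathode: Hg₂²⁺/Hg; anode: Mg²⁺/Mg. E°cell = +3.17 V, n = 2.
log K = nE°cell / 0.0592 = (2)(+3.17) / 0.0592 = 107.1.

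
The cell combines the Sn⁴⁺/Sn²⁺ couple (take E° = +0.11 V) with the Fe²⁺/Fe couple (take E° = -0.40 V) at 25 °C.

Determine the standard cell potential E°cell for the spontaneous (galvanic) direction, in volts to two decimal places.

+0.51 V

The Sn⁴⁺/Sn²⁺ couple has the higher reduction potential, so it is the cathode; Fe²⁺/Fe is oxidised at the anode.
E°cell = E°(cathode) − E°(anode) = (+0.11) − (-0.40) = +0.51 V.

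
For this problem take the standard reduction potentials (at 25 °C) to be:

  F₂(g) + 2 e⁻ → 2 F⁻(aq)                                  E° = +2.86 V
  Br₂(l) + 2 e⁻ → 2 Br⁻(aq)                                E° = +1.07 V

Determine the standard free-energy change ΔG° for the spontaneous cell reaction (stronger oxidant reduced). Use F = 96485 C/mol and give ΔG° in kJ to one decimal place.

F₂/F⁻ (E° = +2.86 V) is the cathode; Br₂/Br⁻ (E° = +1.07 V) is the anode, so E°cell = +1.79 V.
Balancing electrons gives n = 2 (lcm of 2 and 2).
ΔG° = −nFE° = −(2)(96485)(+1.79) = -345,416 J = -345.4 kJ.

-345.4 kJ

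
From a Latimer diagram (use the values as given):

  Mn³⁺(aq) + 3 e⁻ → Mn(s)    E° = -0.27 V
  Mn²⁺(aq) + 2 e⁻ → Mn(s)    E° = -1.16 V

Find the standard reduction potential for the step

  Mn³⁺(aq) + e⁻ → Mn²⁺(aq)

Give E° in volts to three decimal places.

+1.510 V

Sequential free energies add, so n₃E°₃ = n₁E°₁ + n₂E°₂.
With n₃ = 3, and the known step contributing 2×(-1.16) V, the unknown satisfies 1·E° = 3×(-0.27) − 2×(-1.16) = +1.510.
E° = +1.510 / 1 = +1.510 V.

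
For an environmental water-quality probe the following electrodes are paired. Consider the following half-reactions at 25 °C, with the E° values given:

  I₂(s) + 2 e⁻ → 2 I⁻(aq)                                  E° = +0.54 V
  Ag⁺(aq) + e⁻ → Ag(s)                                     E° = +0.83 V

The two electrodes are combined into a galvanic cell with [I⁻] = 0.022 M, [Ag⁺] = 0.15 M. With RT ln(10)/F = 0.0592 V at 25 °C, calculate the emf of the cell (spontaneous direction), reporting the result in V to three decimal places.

+0.143 V

Ag⁺/Ag is the cathode (higher E°), I₂/I⁻ the anode: E°cell = +0.83 − (+0.54) = +0.29 V, n = 2.
Overall: 2 Ag⁺(aq) + 2 I⁻(aq) → 2 Ag(s) + I₂(s)
Q = 1 / ([Ag⁺]^2·[I⁻]^2); log Q = 4.963.
E = E° − (0.0592/n) log Q = +0.29 − (0.0592/2)(4.963) = +0.143 V.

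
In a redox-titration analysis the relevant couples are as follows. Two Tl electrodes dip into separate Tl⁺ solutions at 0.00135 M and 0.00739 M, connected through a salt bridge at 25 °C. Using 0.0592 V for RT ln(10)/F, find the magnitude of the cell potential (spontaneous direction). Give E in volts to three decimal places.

For a concentration cell E°cell = 0. The 0.00739 M side is the cathode (reduction is favoured where [Tl⁺] is higher).
With n = 1, E = −(0.0592/1) log([Tl⁺]ₐₙ/[Tl⁺]꜀ₐₜ) = −(0.0592/1) log(0.00135/0.00739) = −(0.0592/1)(-0.738) = +0.044 V.

+0.044 V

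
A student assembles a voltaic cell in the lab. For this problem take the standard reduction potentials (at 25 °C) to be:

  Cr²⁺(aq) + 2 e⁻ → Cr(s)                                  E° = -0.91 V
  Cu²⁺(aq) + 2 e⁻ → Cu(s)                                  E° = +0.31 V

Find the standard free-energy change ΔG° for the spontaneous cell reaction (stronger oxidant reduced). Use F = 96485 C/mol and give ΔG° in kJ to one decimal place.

Cu²⁺/Cu (E° = +0.31 V) is the cathode; Cr²⁺/Cr (E° = -0.91 V) is the anode, so E°cell = +1.22 V.
Balancing electrons gives n = 2 (lcm of 2 and 2).
ΔG° = −nFE° = −(2)(96485)(+1.22) = -235,423 J = -235.4 kJ.

-235.4 kJ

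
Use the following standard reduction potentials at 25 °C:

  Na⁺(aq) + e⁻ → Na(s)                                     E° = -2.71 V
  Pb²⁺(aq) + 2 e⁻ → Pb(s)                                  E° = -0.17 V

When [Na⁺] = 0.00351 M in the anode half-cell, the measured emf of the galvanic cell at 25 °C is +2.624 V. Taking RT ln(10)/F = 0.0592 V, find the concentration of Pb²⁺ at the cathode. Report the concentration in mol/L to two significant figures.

Pb²⁺/Pb is the cathode, Na⁺/Na the anode: E°cell = +2.54 V, n = 2.
Overall reaction: Pb²⁺(aq) + 2 Na(s) → Pb(s) + 2 Na⁺(aq); Q = [Na⁺]^2/[Pb²⁺]^1.
From E = E° − (0.0592/n) log Q: log Q = (E° − E)·n/0.0592 = (+2.54 − (+2.624))·2/0.0592 = -2.8378.
So 1·log[Pb²⁺] = 2·log(0.00351) − log Q = -4.9094 − (-2.8378) = -2.0716; [Pb²⁺] = 10^(-2.0716) ≈ 0.0085 M.

0.0085 M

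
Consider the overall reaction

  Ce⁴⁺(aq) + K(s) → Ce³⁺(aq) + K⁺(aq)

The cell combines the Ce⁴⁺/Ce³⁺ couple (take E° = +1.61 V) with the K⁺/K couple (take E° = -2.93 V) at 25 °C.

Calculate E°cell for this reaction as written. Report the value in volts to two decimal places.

+4.54 V

The Ce⁴⁺/Ce³⁺ couple has the higher reduction potential, so it is the cathode; K⁺/K is oxidised at the anode.
E°cell = E°(cathode) − E°(anode) = (+1.61) − (-2.93) = +4.54 V.
Since E°cell > 0, the reaction is spontaneous under standard conditions.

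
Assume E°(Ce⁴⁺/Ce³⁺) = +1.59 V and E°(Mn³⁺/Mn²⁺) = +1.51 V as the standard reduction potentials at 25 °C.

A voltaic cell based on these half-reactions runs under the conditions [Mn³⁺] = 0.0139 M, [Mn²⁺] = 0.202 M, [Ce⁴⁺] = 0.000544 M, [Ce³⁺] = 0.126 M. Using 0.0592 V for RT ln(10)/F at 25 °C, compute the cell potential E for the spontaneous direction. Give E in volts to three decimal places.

Ce⁴⁺/Ce³⁺ is the cathode (higher E°), Mn³⁺/Mn²⁺ the anode: E°cell = +1.59 − (+1.51) = +0.08 V, n = 1.
Overall: Ce⁴⁺(aq) + Mn²⁺(aq) → Ce³⁺(aq) + Mn³⁺(aq)
Q = [Ce³⁺]·[Mn³⁺] / ([Ce⁴⁺]·[Mn²⁺]); log Q = 1.202.
E = E° − (0.0592/n) log Q = +0.08 − (0.0592/1)(1.202) = +0.009 V.

+0.009 V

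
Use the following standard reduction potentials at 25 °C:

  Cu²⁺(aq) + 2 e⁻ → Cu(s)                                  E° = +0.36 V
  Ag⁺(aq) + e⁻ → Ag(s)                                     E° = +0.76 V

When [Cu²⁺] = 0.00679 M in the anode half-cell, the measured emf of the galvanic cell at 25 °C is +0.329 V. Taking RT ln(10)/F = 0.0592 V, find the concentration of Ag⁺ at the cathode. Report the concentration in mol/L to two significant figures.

Ag⁺/Ag is the cathode, Cu²⁺/Cu the anode: E°cell = +0.40 V, n = 2.
Overall reaction: 2 Ag⁺(aq) + Cu(s) → 2 Ag(s) + Cu²⁺(aq); Q = [Cu²⁺]^1/[Ag⁺]^2.
From E = E° − (0.0592/n) log Q: log Q = (E° − E)·n/0.0592 = (+0.40 − (+0.329))·2/0.0592 = 2.3986.
So 2·log[Ag⁺] = 1·log(0.00679) − log Q = -2.1681 − (2.3986) = -4.5667; log[Ag⁺] = -4.5667 / 2 = -2.2833; [Ag⁺] = 10^(-2.2833) ≈ 0.0052 M.

0.0052 M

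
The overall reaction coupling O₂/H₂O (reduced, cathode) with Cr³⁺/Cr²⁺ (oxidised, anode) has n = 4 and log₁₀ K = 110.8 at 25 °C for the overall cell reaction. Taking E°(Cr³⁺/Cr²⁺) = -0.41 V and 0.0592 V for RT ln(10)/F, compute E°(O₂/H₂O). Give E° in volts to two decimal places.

+1.23 V

E°cell = (0.0592/n)·log K = (0.0592/4)(110.8) = +1.640 V.
Since O₂/H₂O is the cathode and Cr³⁺/Cr²⁺ the anode, E°cell = E°(O₂/H₂O) − E°(Cr³⁺/Cr²⁺).
So E°(O₂/H₂O) = E°cell + E°(Cr³⁺/Cr²⁺) = +1.640 + (-0.41) = +1.23 V.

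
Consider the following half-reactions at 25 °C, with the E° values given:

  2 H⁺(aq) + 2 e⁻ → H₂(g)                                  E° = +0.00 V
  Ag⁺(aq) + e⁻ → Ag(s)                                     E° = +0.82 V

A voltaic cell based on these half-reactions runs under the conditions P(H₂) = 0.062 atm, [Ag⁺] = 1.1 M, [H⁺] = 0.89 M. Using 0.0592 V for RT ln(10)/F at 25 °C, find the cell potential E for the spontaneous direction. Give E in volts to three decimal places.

Ag⁺/Ag is the cathode (higher E°), H⁺/H₂ the anode: E°cell = +0.82 − (+0.00) = +0.82 V, n = 2.
Overall: 2 Ag⁺(aq) + H₂(g) → 2 Ag(s) + 2 H⁺(aq)
Q = [H⁺]^2 / ([Ag⁺]^2·P(H₂)); log Q = 1.024.
E = E° − (0.0592/n) log Q = +0.82 − (0.0592/2)(1.024) = +0.790 V.

+0.790 V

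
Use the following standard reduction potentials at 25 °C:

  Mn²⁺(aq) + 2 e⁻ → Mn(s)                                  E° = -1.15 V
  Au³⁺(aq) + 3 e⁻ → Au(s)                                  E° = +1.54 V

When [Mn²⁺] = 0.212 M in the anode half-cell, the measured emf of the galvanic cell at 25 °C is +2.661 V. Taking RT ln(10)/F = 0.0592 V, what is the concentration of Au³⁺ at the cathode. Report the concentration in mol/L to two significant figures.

0.0033 M

Au³⁺/Au is the cathode, Mn²⁺/Mn the anode: E°cell = +2.69 V, n = 6.
Overall reaction: 2 Au³⁺(aq) + 3 Mn(s) → 2 Au(s) + 3 Mn²⁺(aq); Q = [Mn²⁺]^3/[Au³⁺]^2.
From E = E° − (0.0592/n) log Q: log Q = (E° − E)·n/0.0592 = (+2.69 − (+2.661))·6/0.0592 = 2.9392.
So 2·log[Au³⁺] = 3·log(0.212) − log Q = -2.0210 − (2.9392) = -4.9602; log[Au³⁺] = -4.9602 / 2 = -2.4801; [Au³⁺] = 10^(-2.4801) ≈ 0.0033 M.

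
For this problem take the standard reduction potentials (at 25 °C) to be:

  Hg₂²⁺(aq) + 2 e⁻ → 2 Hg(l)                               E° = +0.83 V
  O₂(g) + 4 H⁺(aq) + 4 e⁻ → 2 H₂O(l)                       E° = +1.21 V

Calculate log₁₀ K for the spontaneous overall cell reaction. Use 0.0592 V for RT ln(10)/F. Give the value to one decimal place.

Cathode: O₂/H₂O; anode: Hg₂²⁺/Hg. E°cell = +0.38 V, n = 4.
log K = nE°cell / 0.0592 = (4)(+0.38) / 0.0592 = 25.7.

25.7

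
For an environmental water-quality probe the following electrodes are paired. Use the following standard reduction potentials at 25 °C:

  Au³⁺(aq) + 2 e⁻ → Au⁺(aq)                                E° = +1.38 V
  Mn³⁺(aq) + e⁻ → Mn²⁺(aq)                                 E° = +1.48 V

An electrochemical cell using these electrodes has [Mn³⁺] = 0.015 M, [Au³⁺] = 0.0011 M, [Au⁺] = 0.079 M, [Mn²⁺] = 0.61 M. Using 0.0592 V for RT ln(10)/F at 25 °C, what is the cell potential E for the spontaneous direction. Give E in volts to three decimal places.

+0.060 V

Mn³⁺/Mn²⁺ is the cathode (higher E°), Au³⁺/Au⁺ the anode: E°cell = +1.48 − (+1.38) = +0.10 V, n = 2.
Overall: 2 Mn³⁺(aq) + Au⁺(aq) → 2 Mn²⁺(aq) + Au³⁺(aq)
Q = [Mn²⁺]^2·[Au³⁺] / ([Mn³⁺]^2·[Au⁺]); log Q = 1.362.
E = E° − (0.0592/n) log Q = +0.10 − (0.0592/2)(1.362) = +0.060 V.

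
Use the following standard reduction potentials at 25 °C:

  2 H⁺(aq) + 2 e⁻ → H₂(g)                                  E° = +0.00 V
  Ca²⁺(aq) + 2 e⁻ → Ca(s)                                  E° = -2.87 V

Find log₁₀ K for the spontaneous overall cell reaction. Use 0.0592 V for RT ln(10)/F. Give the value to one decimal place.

Cathode: H⁺/H₂; anode: Ca²⁺/Ca. E°cell = +2.87 V, n = 2.
log K = nE°cell / 0.0592 = (2)(+2.87) / 0.0592 = 97.0.

97.0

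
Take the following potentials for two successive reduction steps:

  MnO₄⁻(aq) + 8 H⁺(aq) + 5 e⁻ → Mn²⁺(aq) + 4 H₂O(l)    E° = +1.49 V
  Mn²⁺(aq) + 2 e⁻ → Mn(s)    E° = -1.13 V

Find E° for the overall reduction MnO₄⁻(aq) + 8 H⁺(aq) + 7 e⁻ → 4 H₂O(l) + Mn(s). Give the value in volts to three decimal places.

+0.741 V

Standard free energies of sequential steps add: ΔG°₃ = ΔG°₁ + ΔG°₂, so n₃E°₃ = n₁E°₁ + n₂E°₂.
E°₃ = (5×+1.49 + 2×-1.13) / 7 = (+5.190) / 7 = +0.741 V.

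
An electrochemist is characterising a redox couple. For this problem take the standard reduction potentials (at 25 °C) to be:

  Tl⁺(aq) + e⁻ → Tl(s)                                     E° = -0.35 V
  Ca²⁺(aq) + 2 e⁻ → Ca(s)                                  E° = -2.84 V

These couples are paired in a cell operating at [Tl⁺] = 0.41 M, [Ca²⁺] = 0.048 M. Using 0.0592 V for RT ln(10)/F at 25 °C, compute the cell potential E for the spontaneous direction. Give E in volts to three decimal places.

+2.506 V

Tl⁺/Tl is the cathode (higher E°), Ca²⁺/Ca the anode: E°cell = -0.35 − (-2.84) = +2.49 V, n = 2.
Overall: 2 Tl⁺(aq) + Ca(s) → 2 Tl(s) + Ca²⁺(aq)
Q = [Ca²⁺] / ([Tl⁺]^2); log Q = -0.544.
E = E° − (0.0592/n) log Q = +2.49 − (0.0592/2)(-0.544) = +2.506 V.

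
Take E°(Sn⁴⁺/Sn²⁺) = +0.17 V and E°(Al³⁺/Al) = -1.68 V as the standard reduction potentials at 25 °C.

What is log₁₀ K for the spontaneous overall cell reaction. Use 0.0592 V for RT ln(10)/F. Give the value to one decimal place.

Cathode: Sn⁴⁺/Sn²⁺; anode: Al³⁺/Al. E°cell = +1.85 V, n = 6.
log K = nE°cell / 0.0592 = (6)(+1.85) / 0.0592 = 187.5.

187.5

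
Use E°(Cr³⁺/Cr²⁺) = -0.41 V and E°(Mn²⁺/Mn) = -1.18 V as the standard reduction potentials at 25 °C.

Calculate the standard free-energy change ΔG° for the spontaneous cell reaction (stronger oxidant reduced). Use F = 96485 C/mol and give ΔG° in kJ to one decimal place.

Cr³⁺/Cr²⁺ (E° = -0.41 V) is the cathode; Mn²⁺/Mn (E° = -1.18 V) is the anode, so E°cell = +0.77 V.
Balancing electrons gives n = 2 (lcm of 1 and 2).
ΔG° = −nFE° = −(2)(96485)(+0.77) = -148,587 J = -148.6 kJ.

-148.6 kJ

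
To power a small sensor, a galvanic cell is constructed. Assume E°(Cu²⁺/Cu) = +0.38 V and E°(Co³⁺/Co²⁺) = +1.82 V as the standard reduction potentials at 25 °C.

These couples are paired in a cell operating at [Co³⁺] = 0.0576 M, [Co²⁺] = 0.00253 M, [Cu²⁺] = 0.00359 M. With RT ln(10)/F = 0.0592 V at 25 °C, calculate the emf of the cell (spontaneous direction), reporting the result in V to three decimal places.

+1.593 V

Co³⁺/Co²⁺ is the cathode (higher E°), Cu²⁺/Cu the anode: E°cell = +1.82 − (+0.38) = +1.44 V, n = 2.
Overall: 2 Co³⁺(aq) + Cu(s) → 2 Co²⁺(aq) + Cu²⁺(aq)
Q = [Co²⁺]^2·[Cu²⁺] / ([Co³⁺]^2); log Q = -5.160.
E = E° − (0.0592/n) log Q = +1.44 − (0.0592/2)(-5.160) = +1.593 V.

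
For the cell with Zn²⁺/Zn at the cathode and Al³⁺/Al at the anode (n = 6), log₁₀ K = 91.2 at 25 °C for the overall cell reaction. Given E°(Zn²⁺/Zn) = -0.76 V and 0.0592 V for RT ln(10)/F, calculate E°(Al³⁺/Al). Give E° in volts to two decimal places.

E°cell = (0.0592/n)·log K = (0.0592/6)(91.2) = +0.900 V.
Since Zn²⁺/Zn is the cathode and Al³⁺/Al the anode, E°cell = E°(Zn²⁺/Zn) − E°(Al³⁺/Al).
So E°(Al³⁺/Al) = E°(Zn²⁺/Zn) − E°cell = (-0.76) − (+0.900) = -1.66 V.

-1.66 V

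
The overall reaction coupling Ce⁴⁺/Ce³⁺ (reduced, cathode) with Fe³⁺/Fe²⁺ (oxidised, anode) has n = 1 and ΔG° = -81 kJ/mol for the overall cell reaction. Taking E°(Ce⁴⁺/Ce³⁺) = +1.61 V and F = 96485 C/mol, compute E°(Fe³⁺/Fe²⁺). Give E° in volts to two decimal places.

E°cell = −ΔG°/(nF) = −(-81×10³)/((1)(96485)) = +0.840 V.
Since Ce⁴⁺/Ce³⁺ is the cathode and Fe³⁺/Fe²⁺ the anode, E°cell = E°(Ce⁴⁺/Ce³⁺) − E°(Fe³⁺/Fe²⁺).
So E°(Fe³⁺/Fe²⁺) = E°(Ce⁴⁺/Ce³⁺) − E°cell = (+1.61) − (+0.840) = +0.77 V.

+0.77 V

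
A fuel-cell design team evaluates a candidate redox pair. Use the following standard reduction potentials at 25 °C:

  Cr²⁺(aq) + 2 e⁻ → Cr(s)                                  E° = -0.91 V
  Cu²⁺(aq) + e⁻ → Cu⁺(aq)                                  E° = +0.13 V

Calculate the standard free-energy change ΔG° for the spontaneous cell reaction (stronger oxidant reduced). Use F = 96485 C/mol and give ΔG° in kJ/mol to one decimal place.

-200.7 kJ/mol

Cu²⁺/Cu⁺ (E° = +0.13 V) is the cathode; Cr²⁺/Cr (E° = -0.91 V) is the anode, so E°cell = +1.04 V.
Balancing electrons gives n = 2 (lcm of 1 and 2).
ΔG° = −nFE° = −(2)(96485)(+1.04) = -200,689 J = -200.7 kJ/mol.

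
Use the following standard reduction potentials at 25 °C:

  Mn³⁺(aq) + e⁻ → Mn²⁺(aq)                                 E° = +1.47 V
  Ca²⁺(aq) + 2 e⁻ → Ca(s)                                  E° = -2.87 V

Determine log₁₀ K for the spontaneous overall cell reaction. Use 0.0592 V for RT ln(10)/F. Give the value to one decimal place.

Cathode: Mn³⁺/Mn²⁺; anode: Ca²⁺/Ca. E°cell = +4.34 V, n = 2.
log K = nE°cell / 0.0592 = (2)(+4.34) / 0.0592 = 146.6.

146.6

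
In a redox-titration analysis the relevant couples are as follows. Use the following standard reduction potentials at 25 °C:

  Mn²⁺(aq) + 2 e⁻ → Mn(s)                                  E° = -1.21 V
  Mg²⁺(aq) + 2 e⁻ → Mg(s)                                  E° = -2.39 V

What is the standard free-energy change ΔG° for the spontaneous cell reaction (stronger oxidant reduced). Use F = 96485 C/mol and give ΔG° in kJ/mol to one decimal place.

Mn²⁺/Mn (E° = -1.21 V) is the cathode; Mg²⁺/Mg (E° = -2.39 V) is the anode, so E°cell = +1.18 V.
Balancing electrons gives n = 2 (lcm of 2 and 2).
ΔG° = −nFE° = −(2)(96485)(+1.18) = -227,705 J = -227.7 kJ/mol.

-227.7 kJ/mol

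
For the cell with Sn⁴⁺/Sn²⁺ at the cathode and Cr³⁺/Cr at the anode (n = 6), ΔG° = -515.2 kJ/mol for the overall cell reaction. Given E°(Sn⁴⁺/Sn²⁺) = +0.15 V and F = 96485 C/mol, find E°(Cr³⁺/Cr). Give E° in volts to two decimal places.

-0.74 V

E°cell = −ΔG°/(nF) = −(-515.2×10³)/((6)(96485)) = +0.890 V.
Since Sn⁴⁺/Sn²⁺ is the cathode and Cr³⁺/Cr the anode, E°cell = E°(Sn⁴⁺/Sn²⁺) − E°(Cr³⁺/Cr).
So E°(Cr³⁺/Cr) = E°(Sn⁴⁺/Sn²⁺) − E°cell = (+0.15) − (+0.890) = -0.74 V.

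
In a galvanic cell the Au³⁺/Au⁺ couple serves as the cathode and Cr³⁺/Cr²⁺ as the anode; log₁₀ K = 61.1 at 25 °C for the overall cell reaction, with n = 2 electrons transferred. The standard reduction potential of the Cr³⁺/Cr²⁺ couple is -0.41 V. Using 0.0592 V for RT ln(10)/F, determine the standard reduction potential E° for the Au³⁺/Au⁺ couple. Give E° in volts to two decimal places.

+1.40 V

E°cell = (0.0592/n)·log K = (0.0592/2)(61.1) = +1.809 V.
Since Au³⁺/Au⁺ is the cathode and Cr³⁺/Cr²⁺ the anode, E°cell = E°(Au³⁺/Au⁺) − E°(Cr³⁺/Cr²⁺).
So E°(Au³⁺/Au⁺) = E°cell + E°(Cr³⁺/Cr²⁺) = +1.809 + (-0.41) = +1.40 V.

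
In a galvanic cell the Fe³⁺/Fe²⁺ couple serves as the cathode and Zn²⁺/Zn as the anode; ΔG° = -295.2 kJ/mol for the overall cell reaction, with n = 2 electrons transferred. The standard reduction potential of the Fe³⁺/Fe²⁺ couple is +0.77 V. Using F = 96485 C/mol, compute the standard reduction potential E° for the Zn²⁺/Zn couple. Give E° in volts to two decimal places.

-0.76 V

E°cell = −ΔG°/(nF) = −(-295.2×10³)/((2)(96485)) = +1.530 V.
Since Fe³⁺/Fe²⁺ is the cathode and Zn²⁺/Zn the anode, E°cell = E°(Fe³⁺/Fe²⁺) − E°(Zn²⁺/Zn).
So E°(Zn²⁺/Zn) = E°(Fe³⁺/Fe²⁺) − E°cell = (+0.77) − (+1.530) = -0.76 V.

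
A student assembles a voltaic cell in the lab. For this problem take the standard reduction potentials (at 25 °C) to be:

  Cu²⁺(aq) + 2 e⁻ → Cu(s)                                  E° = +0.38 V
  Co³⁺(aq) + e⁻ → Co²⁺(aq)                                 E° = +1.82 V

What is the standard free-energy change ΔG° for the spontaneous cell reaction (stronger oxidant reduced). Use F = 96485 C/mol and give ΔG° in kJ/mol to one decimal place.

-277.9 kJ/mol

Co³⁺/Co²⁺ (E° = +1.82 V) is the cathode; Cu²⁺/Cu (E° = +0.38 V) is the anode, so E°cell = +1.44 V.
Balancing electrons gives n = 2 (lcm of 1 and 2).
ΔG° = −nFE° = −(2)(96485)(+1.44) = -277,877 J = -277.9 kJ/mol.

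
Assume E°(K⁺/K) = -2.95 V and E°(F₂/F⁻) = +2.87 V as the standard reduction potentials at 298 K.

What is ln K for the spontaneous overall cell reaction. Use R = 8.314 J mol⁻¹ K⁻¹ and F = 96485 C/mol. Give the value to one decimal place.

Cathode: F₂/F⁻; anode: K⁺/K. E°cell = (+2.87) − (-2.95) = +5.82 V, with n = 2.
ΔG° = −nFE° = −RT ln K, so ln K = nFE°/(RT) = (2)(96485)(+5.82) / ((8.314)(298)) = 453.301.

453.3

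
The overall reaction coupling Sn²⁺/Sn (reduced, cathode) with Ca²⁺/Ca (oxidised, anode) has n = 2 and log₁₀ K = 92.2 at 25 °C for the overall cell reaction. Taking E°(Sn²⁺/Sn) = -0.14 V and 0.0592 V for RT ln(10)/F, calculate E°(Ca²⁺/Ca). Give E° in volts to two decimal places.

E°cell = (0.0592/n)·log K = (0.0592/2)(92.2) = +2.729 V.
Since Sn²⁺/Sn is the cathode and Ca²⁺/Ca the anode, E°cell = E°(Sn²⁺/Sn) − E°(Ca²⁺/Ca).
So E°(Ca²⁺/Ca) = E°(Sn²⁺/Sn) − E°cell = (-0.14) − (+2.729) = -2.87 V.

-2.87 V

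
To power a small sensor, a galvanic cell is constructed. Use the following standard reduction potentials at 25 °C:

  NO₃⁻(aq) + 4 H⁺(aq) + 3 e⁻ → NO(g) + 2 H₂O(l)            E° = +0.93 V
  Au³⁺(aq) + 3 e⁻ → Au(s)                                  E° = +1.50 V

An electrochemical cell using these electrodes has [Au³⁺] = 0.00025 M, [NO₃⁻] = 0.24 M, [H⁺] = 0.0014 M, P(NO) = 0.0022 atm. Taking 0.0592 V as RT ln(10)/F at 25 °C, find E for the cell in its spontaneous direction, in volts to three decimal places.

+0.684 V

Au³⁺/Au is the cathode (higher E°), NO₃⁻/NO the anode: E°cell = +1.50 − (+0.93) = +0.57 V, n = 3.
Overall: Au³⁺(aq) + NO(g) + 2 H₂O(l) → Au(s) + NO₃⁻(aq) + 4 H⁺(aq)
Q = [NO₃⁻]·[H⁺]^4 / ([Au³⁺]·P(NO)); log Q = -5.776.
E = E° − (0.0592/n) log Q = +0.57 − (0.0592/3)(-5.776) = +0.684 V.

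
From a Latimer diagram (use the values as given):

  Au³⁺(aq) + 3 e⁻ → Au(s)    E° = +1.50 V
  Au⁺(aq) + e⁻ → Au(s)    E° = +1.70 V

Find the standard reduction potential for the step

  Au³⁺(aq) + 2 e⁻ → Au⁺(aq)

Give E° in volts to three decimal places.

Sequential free energies add, so n₃E°₃ = n₁E°₁ + n₂E°₂.
With n₃ = 3, and the known step contributing 1×(+1.70) V, the unknown satisfies 2·E° = 3×(+1.50) − 1×(+1.70) = +2.800.
E° = +2.800 / 2 = +1.400 V.

+1.400 V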